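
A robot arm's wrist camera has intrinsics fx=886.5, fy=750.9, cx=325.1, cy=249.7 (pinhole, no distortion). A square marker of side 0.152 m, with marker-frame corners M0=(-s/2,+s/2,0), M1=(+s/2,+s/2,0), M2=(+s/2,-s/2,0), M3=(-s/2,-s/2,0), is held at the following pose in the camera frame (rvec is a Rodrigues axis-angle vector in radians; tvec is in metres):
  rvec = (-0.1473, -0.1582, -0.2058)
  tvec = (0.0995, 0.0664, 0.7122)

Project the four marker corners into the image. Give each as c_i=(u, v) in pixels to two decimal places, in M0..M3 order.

Intrinsics K: fx=886.5, fy=750.9, cx=325.1, cy=249.7
Marker side s = 0.152 m; corners in marker frame (Z=0):
  M0 = (-0.0760, +0.0760, 0)
  M1 = (+0.0760, +0.0760, 0)
  M2 = (+0.0760, -0.0760, 0)
  M3 = (-0.0760, -0.0760, 0)
rvec = (-0.1473, -0.1582, -0.2058), |rvec| = θ = 0.29846 rad = 17.100°
Rodrigues: sinθ=0.29405, 1−cosθ=0.04421; R = I + sinθ·[k]× + (1−cosθ)·[k]×²:
    [+0.96656 +0.21432 -0.14082]
    [-0.19119 +0.96821 +0.16128]
    [+0.17091 -0.12896 +0.97681]
t = (0.0995, 0.0664, 0.7122) m
M0: Pc = R·M0+t = (+0.04233, +0.15451, +0.68941); u = 886.5·(+0.04233)/0.68941 + 325.1 = 379.5315, v = 750.9·(+0.15451)/0.68941 + 249.7 = 417.9963
M1: Pc = R·M1+t = (+0.18925, +0.12545, +0.71539); u = 886.5·(+0.18925)/0.71539 + 325.1 = 559.6127, v = 750.9·(+0.12545)/0.71539 + 249.7 = 381.3810
M2: Pc = R·M2+t = (+0.15667, -0.02171, +0.73499); u = 886.5·(+0.15667)/0.73499 + 325.1 = 514.0656, v = 750.9·(-0.02171)/0.73499 + 249.7 = 227.5152
M3: Pc = R·M3+t = (+0.00975, +0.00735, +0.70901); u = 886.5·(+0.00975)/0.70901 + 325.1 = 337.2944, v = 750.9·(+0.00735)/0.70901 + 249.7 = 257.4806

c0=(379.53, 418.00) c1=(559.61, 381.38) c2=(514.07, 227.52) c3=(337.29, 257.48)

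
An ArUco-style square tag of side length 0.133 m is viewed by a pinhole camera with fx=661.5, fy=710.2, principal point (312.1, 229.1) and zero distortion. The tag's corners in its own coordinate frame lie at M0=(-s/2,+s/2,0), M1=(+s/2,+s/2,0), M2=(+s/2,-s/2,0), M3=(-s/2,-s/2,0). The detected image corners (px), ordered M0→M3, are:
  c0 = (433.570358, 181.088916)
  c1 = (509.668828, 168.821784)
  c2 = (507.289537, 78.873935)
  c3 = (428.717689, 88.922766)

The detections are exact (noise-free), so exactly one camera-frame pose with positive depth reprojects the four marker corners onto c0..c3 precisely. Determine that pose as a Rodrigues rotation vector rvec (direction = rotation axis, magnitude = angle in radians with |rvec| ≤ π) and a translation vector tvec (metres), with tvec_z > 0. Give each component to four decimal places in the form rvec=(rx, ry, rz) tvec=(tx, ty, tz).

Intrinsics K: fx=661.5, fy=710.2, cx=312.1, cy=229.1
Marker side s = 0.133 m; corners in marker frame (Z=0):
  M0 = (-0.0665, +0.0665, 0)
  M1 = (+0.0665, +0.0665, 0)
  M2 = (+0.0665, -0.0665, 0)
  M3 = (-0.0665, -0.0665, 0)
Detected image corners:
  c0 = (433.570358, 181.088916) px
  c1 = (509.668828, 168.821784) px
  c2 = (507.289537, 78.873935) px
  c3 = (428.717689, 88.922766) px
Planar DLT: solve 8×8 A·h = b for H (H[2,2]=1):
  H  [+680.65516 +135.38852 +470.38299]
  H  [-56.65827 +714.36571 +130.04654]
  H  [+0.21143 +0.23058 +1.00000]
B = K⁻¹H; ‖b₁‖=0.964376, ‖b₂‖=0.964376; λ = 2/(‖b₁‖+‖b₂‖) = 1.036940, sign → tz>0 ⇒ λ=+1.036940
r₁ = λ·B[:,0] = (+0.96353,-0.15345,+0.21924); r₂ = λ·B[:,1] = (+0.09942,+0.96589,+0.23910)
r₃ = r₁×r₂ = (-0.24845,-0.20859,+0.94592); SVD([r₁ r₂ r₃]) → R = UVᵀ:
  R  [+0.96353 +0.09942 -0.24845]
  R  [-0.15345 +0.96589 -0.20859]
  R  [+0.21924 +0.23910 +0.94592]
t = (+0.24812, -0.14462, +1.03694) m
tr R = 2.875341; θ = arccos((tr R − 1)/2) = 0.354930 rad = 20.336°
axis k = ((R−Rᵀ)₃₂, (R−Rᵀ)₁₃, (R−Rᵀ)₂₁) / (2 sinθ) = (+0.644110, -0.672878, -0.363810)
rvec = θ·k = (+0.228614, -0.238825, -0.129127)

rvec=(0.2286, -0.2388, -0.1291) tvec=(0.2481, -0.1446, 1.0369)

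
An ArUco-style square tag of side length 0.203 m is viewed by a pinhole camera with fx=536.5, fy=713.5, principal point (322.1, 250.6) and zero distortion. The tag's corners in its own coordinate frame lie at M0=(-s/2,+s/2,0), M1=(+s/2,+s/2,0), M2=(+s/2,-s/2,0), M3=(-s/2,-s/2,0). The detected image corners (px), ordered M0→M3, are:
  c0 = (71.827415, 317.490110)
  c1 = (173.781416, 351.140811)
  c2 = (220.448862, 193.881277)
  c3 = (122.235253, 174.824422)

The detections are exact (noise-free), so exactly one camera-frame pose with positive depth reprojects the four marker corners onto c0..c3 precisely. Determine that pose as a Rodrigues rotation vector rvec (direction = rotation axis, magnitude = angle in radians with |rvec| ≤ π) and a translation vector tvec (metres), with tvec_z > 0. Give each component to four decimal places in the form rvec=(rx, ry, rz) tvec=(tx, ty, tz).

Intrinsics K: fx=536.5, fy=713.5, cx=322.1, cy=250.6
Marker side s = 0.203 m; corners in marker frame (Z=0):
  M0 = (-0.1015, +0.1015, 0)
  M1 = (+0.1015, +0.1015, 0)
  M2 = (+0.1015, -0.1015, 0)
  M3 = (-0.1015, -0.1015, 0)
Detected image corners:
  c0 = (71.827415, 317.490110) px
  c1 = (173.781416, 351.140811) px
  c2 = (220.448862, 193.881277) px
  c3 = (122.235253, 174.824422) px
Planar DLT: solve 8×8 A·h = b for H (H[2,2]=1):
  H  [+432.08064 -295.94473 +145.92653]
  H  [+21.59316 +637.67706 +255.86169]
  H  [-0.41193 -0.38388 +1.00000]
B = K⁻¹H; ‖b₁‖=1.143867, ‖b₂‖=1.143867; λ = 2/(‖b₁‖+‖b₂‖) = 0.874228, sign → tz>0 ⇒ λ=+0.874228
r₁ = λ·B[:,0] = (+0.92028,+0.15294,-0.36012); r₂ = λ·B[:,1] = (-0.28076,+0.89919,-0.33559)
r₃ = r₁×r₂ = (+0.27249,+0.40995,+0.87045); SVD([r₁ r₂ r₃]) → R = UVᵀ:
  R  [+0.92028 -0.28076 +0.27249]
  R  [+0.15294 +0.89919 +0.40995]
  R  [-0.36012 -0.33559 +0.87045]
t = (-0.28707, +0.00645, +0.87423) m
tr R = 2.689930; θ = arccos((tr R − 1)/2) = 0.564296 rad = 32.332°
axis k = ((R−Rᵀ)₃₂, (R−Rᵀ)₁₃, (R−Rᵀ)₂₁) / (2 sinθ) = (-0.697004, +0.591426, +0.405464)
rvec = θ·k = (-0.393317, +0.333739, +0.228802)

rvec=(-0.3933, 0.3337, 0.2288) tvec=(-0.2871, 0.0064, 0.8742)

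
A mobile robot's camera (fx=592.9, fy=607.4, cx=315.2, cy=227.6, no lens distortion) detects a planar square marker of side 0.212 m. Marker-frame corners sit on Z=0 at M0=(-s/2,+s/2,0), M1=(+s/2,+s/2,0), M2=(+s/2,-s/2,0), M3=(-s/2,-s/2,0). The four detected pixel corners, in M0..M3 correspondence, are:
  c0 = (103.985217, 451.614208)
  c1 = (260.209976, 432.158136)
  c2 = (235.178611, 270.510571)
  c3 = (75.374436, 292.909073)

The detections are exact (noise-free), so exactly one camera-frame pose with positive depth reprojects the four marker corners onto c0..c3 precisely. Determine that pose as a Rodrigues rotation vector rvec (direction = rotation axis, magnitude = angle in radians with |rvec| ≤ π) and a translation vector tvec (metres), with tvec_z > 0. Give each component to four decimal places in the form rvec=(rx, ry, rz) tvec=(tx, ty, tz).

Intrinsics K: fx=592.9, fy=607.4, cx=315.2, cy=227.6
Marker side s = 0.212 m; corners in marker frame (Z=0):
  M0 = (-0.1060, +0.1060, 0)
  M1 = (+0.1060, +0.1060, 0)
  M2 = (+0.1060, -0.1060, 0)
  M3 = (-0.1060, -0.1060, 0)
Detected image corners:
  c0 = (103.985217, 451.614208) px
  c1 = (260.209976, 432.158136) px
  c2 = (235.178611, 270.510571) px
  c3 = (75.374436, 292.909073) px
Planar DLT: solve 8×8 A·h = b for H (H[2,2]=1):
  H  [+733.24894 +146.63871 +168.26055]
  H  [-124.35480 +798.52220 +362.88644]
  H  [-0.07111 +0.11892 +1.00000]
B = K⁻¹H; ‖b₁‖=1.288867, ‖b₂‖=1.288867; λ = 2/(‖b₁‖+‖b₂‖) = 0.775875, sign → tz>0 ⇒ λ=+0.775875
r₁ = λ·B[:,0] = (+0.98887,-0.13817,-0.05518); r₂ = λ·B[:,1] = (+0.14284,+0.98544,+0.09227)
r₃ = r₁×r₂ = (+0.04162,-0.09912,+0.99420); SVD([r₁ r₂ r₃]) → R = UVᵀ:
  R  [+0.98887 +0.14284 +0.04162]
  R  [-0.13817 +0.98544 -0.09912]
  R  [-0.05518 +0.09227 +0.99420]
t = (-0.19229, +0.17281, +0.77588) m
tr R = 2.968510; θ = arccos((tr R − 1)/2) = 0.177688 rad = 10.181°
axis k = ((R−Rᵀ)₃₂, (R−Rᵀ)₁₃, (R−Rᵀ)₂₁) / (2 sinθ) = (+0.541404, +0.273819, -0.794925)
rvec = θ·k = (+0.096201, +0.048654, -0.141249)

rvec=(0.0962, 0.0487, -0.1412) tvec=(-0.1923, 0.1728, 0.7759)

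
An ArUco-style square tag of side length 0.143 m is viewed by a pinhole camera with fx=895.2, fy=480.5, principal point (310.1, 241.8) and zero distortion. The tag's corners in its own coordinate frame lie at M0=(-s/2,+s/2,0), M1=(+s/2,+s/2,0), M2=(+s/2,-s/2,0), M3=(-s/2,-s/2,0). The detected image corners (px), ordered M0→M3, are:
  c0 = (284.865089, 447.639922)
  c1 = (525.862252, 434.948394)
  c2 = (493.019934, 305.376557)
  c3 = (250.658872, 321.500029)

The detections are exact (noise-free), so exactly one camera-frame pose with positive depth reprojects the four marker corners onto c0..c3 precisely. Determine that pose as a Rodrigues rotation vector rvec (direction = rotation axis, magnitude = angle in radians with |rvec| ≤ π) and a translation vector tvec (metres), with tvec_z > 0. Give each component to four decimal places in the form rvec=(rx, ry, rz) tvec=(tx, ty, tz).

rvec=(0.0406, 0.0927, -0.1398) tvec=(0.0453, 0.1490, 0.5267)

Intrinsics K: fx=895.2, fy=480.5, cx=310.1, cy=241.8
Marker side s = 0.143 m; corners in marker frame (Z=0):
  M0 = (-0.0715, +0.0715, 0)
  M1 = (+0.0715, +0.0715, 0)
  M2 = (+0.0715, -0.0715, 0)
  M3 = (-0.0715, -0.0715, 0)
Detected image corners:
  c0 = (284.865089, 447.639922) px
  c1 = (525.862252, 434.948394) px
  c2 = (493.019934, 305.376557) px
  c3 = (250.658872, 321.500029) px
Planar DLT: solve 8×8 A·h = b for H (H[2,2]=1):
  H  [+1619.92218 +259.55951 +387.11982]
  H  [-168.78866 +918.28007 +377.75396]
  H  [-0.18044 +0.06449 +1.00000]
B = K⁻¹H; ‖b₁‖=1.898697, ‖b₂‖=1.898697; λ = 2/(‖b₁‖+‖b₂‖) = 0.526677, sign → tz>0 ⇒ λ=+0.526677
r₁ = λ·B[:,0] = (+0.98598,-0.13719,-0.09503); r₂ = λ·B[:,1] = (+0.14094,+0.98944,+0.03397)
r₃ = r₁×r₂ = (+0.08937,-0.04689,+0.99489); SVD([r₁ r₂ r₃]) → R = UVᵀ:
  R  [+0.98598 +0.14094 +0.08937]
  R  [-0.13719 +0.98944 -0.04689]
  R  [-0.09503 +0.03397 +0.99489]
t = (+0.04531, +0.14902, +0.52668) m
tr R = 2.970305; θ = arccos((tr R − 1)/2) = 0.172535 rad = 9.886°
axis k = ((R−Rᵀ)₃₂, (R−Rᵀ)₁₃, (R−Rᵀ)₂₁) / (2 sinθ) = (+0.235475, +0.537056, -0.810014)
rvec = θ·k = (+0.040628, +0.092661, -0.139756)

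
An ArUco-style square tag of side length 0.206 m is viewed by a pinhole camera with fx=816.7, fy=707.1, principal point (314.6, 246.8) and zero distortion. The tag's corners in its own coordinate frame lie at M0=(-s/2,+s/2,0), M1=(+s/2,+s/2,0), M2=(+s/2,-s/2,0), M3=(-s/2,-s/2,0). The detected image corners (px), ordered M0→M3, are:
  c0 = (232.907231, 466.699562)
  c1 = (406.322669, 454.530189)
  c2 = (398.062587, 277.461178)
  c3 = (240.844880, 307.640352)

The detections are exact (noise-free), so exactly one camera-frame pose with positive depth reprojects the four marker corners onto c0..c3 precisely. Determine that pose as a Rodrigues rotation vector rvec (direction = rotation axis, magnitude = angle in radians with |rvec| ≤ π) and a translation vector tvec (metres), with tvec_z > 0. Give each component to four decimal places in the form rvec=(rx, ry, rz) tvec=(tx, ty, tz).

rvec=(-0.4098, 0.5677, -0.1170) tvec=(-0.0000, 0.1534, 0.8589)

Intrinsics K: fx=816.7, fy=707.1, cx=314.6, cy=246.8
Marker side s = 0.206 m; corners in marker frame (Z=0):
  M0 = (-0.1030, +0.1030, 0)
  M1 = (+0.1030, +0.1030, 0)
  M2 = (+0.1030, -0.1030, 0)
  M3 = (-0.1030, -0.1030, 0)
Detected image corners:
  c0 = (232.907231, 466.699562) px
  c1 = (406.322669, 454.530189) px
  c2 = (398.062587, 277.461178) px
  c3 = (240.844880, 307.640352) px
Planar DLT: solve 8×8 A·h = b for H (H[2,2]=1):
  H  [+615.23836 -153.36610 +314.59198]
  H  [-323.36312 +634.33194 +373.10351]
  H  [-0.58005 -0.47507 +1.00000]
B = K⁻¹H; ‖b₁‖=1.164247, ‖b₂‖=1.164247; λ = 2/(‖b₁‖+‖b₂‖) = 0.858924, sign → tz>0 ⇒ λ=+0.858924
r₁ = λ·B[:,0] = (+0.83896,-0.21890,-0.49822); r₂ = λ·B[:,1] = (-0.00411,+0.91295,-0.40805)
r₃ = r₁×r₂ = (+0.54417,+0.34438,+0.76503); SVD([r₁ r₂ r₃]) → R = UVᵀ:
  R  [+0.83896 -0.00411 +0.54417]
  R  [-0.21890 +0.91295 +0.34438]
  R  [-0.49822 -0.40805 +0.76503]
t = (-0.00001, +0.15342, +0.85892) m
tr R = 2.516951; θ = arccos((tr R − 1)/2) = 0.709825 rad = 40.670°
axis k = ((R−Rᵀ)₃₂, (R−Rᵀ)₁₃, (R−Rᵀ)₂₁) / (2 sinθ) = (-0.577281, +0.799744, -0.164790)
rvec = θ·k = (-0.409769, +0.567678, -0.116972)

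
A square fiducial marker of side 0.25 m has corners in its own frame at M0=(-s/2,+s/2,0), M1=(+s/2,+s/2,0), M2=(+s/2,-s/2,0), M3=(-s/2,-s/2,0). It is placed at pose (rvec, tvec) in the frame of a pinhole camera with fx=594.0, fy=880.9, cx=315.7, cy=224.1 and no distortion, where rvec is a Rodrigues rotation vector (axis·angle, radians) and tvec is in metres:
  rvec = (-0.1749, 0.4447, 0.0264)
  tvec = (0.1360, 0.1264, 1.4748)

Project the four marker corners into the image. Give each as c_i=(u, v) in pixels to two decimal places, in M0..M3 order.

c0=(321.70, 370.74) c1=(417.85, 380.00) c2=(421.52, 225.15) c3=(327.63, 226.89)

Intrinsics K: fx=594.0, fy=880.9, cx=315.7, cy=224.1
Marker side s = 0.25 m; corners in marker frame (Z=0):
  M0 = (-0.1250, +0.1250, 0)
  M1 = (+0.1250, +0.1250, 0)
  M2 = (+0.1250, -0.1250, 0)
  M3 = (-0.1250, -0.1250, 0)
rvec = (-0.1749, 0.4447, 0.0264), |rvec| = θ = 0.47859 rad = 27.421°
Rodrigues: sinθ=0.46052, 1−cosθ=0.11235; R = I + sinθ·[k]× + (1−cosθ)·[k]×²:
    [+0.90265 -0.06356 +0.42565]
    [-0.01275 +0.98465 +0.17406]
    [-0.43018 -0.16254 +0.88799]
t = (0.1360, 0.1264, 1.4748) m
M0: Pc = R·M0+t = (+0.01522, +0.25108, +1.50826); u = 594.0·(+0.01522)/1.50826 + 315.7 = 321.6957, v = 880.9·(+0.25108)/1.50826 + 224.1 = 370.7411
M1: Pc = R·M1+t = (+0.24089, +0.24789, +1.40071); u = 594.0·(+0.24089)/1.40071 + 315.7 = 417.8531, v = 880.9·(+0.24789)/1.40071 + 224.1 = 379.9957
M2: Pc = R·M2+t = (+0.25678, +0.00172, +1.44134); u = 594.0·(+0.25678)/1.44134 + 315.7 = 421.5213, v = 880.9·(+0.00172)/1.44134 + 224.1 = 225.1541
M3: Pc = R·M3+t = (+0.03111, +0.00491, +1.54889); u = 594.0·(+0.03111)/1.54889 + 315.7 = 327.6318, v = 880.9·(+0.00491)/1.54889 + 224.1 = 226.8936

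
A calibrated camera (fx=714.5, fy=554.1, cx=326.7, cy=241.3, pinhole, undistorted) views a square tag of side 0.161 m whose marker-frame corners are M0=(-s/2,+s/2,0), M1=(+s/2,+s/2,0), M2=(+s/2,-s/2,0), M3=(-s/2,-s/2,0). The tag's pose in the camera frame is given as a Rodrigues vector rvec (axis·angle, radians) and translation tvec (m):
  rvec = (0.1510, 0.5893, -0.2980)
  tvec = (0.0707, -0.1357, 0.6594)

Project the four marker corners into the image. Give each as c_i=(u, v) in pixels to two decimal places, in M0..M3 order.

c0=(359.67, 209.46) c1=(511.57, 171.14) c2=(454.12, 31.57) c3=(307.78, 88.55)

Intrinsics K: fx=714.5, fy=554.1, cx=326.7, cy=241.3
Marker side s = 0.161 m; corners in marker frame (Z=0):
  M0 = (-0.0805, +0.0805, 0)
  M1 = (+0.0805, +0.0805, 0)
  M2 = (+0.0805, -0.0805, 0)
  M3 = (-0.0805, -0.0805, 0)
rvec = (0.1510, 0.5893, -0.2980), |rvec| = θ = 0.67741 rad = 38.813°
Rodrigues: sinθ=0.62677, 1−cosθ=0.22080; R = I + sinθ·[k]× + (1−cosθ)·[k]×²:
    [+0.79017 +0.31854 +0.52360]
    [-0.23291 +0.94630 -0.22421]
    [-0.56690 +0.05521 +0.82193]
t = (0.0707, -0.1357, 0.6594) m
M0: Pc = R·M0+t = (+0.03273, -0.04077, +0.70948); u = 714.5·(+0.03273)/0.70948 + 326.7 = 359.6654, v = 554.1·(-0.04077)/0.70948 + 241.3 = 209.4560
M1: Pc = R·M1+t = (+0.15995, -0.07827, +0.61821); u = 714.5·(+0.15995)/0.61821 + 326.7 = 511.5653, v = 554.1·(-0.07827)/0.61821 + 241.3 = 171.1448
M2: Pc = R·M2+t = (+0.10867, -0.23063, +0.60932); u = 714.5·(+0.10867)/0.60932 + 326.7 = 454.1241, v = 554.1·(-0.23063)/0.60932 + 241.3 = 31.5741
M3: Pc = R·M3+t = (-0.01855, -0.19313, +0.70059); u = 714.5·(-0.01855)/0.70059 + 326.7 = 307.7801, v = 554.1·(-0.19313)/0.70059 + 241.3 = 88.5545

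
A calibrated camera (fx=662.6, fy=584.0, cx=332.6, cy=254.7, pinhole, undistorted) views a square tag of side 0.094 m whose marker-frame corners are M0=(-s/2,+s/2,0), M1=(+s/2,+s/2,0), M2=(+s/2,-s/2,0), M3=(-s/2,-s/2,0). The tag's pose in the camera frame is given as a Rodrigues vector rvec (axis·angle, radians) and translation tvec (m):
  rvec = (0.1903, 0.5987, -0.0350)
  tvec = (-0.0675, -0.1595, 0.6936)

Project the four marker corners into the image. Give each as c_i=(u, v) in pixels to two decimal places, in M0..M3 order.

c0=(239.58, 162.92) c1=(308.50, 157.54) c2=(299.63, 73.45) c3=(229.84, 85.20)

Intrinsics K: fx=662.6, fy=584.0, cx=332.6, cy=254.7
Marker side s = 0.094 m; corners in marker frame (Z=0):
  M0 = (-0.0470, +0.0470, 0)
  M1 = (+0.0470, +0.0470, 0)
  M2 = (+0.0470, -0.0470, 0)
  M3 = (-0.0470, -0.0470, 0)
rvec = (0.1903, 0.5987, -0.0350), |rvec| = θ = 0.62919 rad = 36.050°
Rodrigues: sinθ=0.58849, 1−cosθ=0.19150; R = I + sinθ·[k]× + (1−cosθ)·[k]×²:
    [+0.82602 +0.08785 +0.55675]
    [+0.02238 +0.98189 -0.18813]
    [-0.56319 +0.16785 +0.80910]
t = (-0.0675, -0.1595, 0.6936) m
M0: Pc = R·M0+t = (-0.10219, -0.11440, +0.72796); u = 662.6·(-0.10219)/0.72796 + 332.6 = 239.5812, v = 584.0·(-0.11440)/0.72796 + 254.7 = 162.9212
M1: Pc = R·M1+t = (-0.02455, -0.11230, +0.67502); u = 662.6·(-0.02455)/0.67502 + 332.6 = 308.5035, v = 584.0·(-0.11230)/0.67502 + 254.7 = 157.5429
M2: Pc = R·M2+t = (-0.03281, -0.20460, +0.65924); u = 662.6·(-0.03281)/0.65924 + 332.6 = 299.6270, v = 584.0·(-0.20460)/0.65924 + 254.7 = 73.4540
M3: Pc = R·M3+t = (-0.11045, -0.20670, +0.71218); u = 662.6·(-0.11045)/0.71218 + 332.6 = 229.8376, v = 584.0·(-0.20670)/0.71218 + 254.7 = 85.2022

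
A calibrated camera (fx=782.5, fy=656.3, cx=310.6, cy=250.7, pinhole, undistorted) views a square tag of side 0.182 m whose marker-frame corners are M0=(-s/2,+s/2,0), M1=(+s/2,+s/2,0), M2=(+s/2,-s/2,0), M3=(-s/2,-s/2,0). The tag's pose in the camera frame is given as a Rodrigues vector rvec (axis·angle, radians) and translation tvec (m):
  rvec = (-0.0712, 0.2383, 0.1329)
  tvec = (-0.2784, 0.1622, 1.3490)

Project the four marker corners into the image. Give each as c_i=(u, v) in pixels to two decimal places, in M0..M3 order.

Intrinsics K: fx=782.5, fy=656.3, cx=310.6, cy=250.7
Marker side s = 0.182 m; corners in marker frame (Z=0):
  M0 = (-0.0910, +0.0910, 0)
  M1 = (+0.0910, +0.0910, 0)
  M2 = (+0.0910, -0.0910, 0)
  M3 = (-0.0910, -0.0910, 0)
rvec = (-0.0712, 0.2383, 0.1329), |rvec| = θ = 0.28199 rad = 16.157°
Rodrigues: sinθ=0.27827, 1−cosθ=0.03950; R = I + sinθ·[k]× + (1−cosθ)·[k]×²:
    [+0.96302 -0.13957 +0.23045]
    [+0.12272 +0.98871 +0.08599]
    [-0.23985 -0.05453 +0.96928]
t = (-0.2784, 0.1622, 1.3490) m
M0: Pc = R·M0+t = (-0.37874, +0.24101, +1.36586); u = 782.5·(-0.37874)/1.36586 + 310.6 = 93.6231, v = 656.3·(+0.24101)/1.36586 + 250.7 = 366.5034
M1: Pc = R·M1+t = (-0.20347, +0.26334, +1.32221); u = 782.5·(-0.20347)/1.32221 + 310.6 = 190.1863, v = 656.3·(+0.26334)/1.32221 + 250.7 = 381.4128
M2: Pc = R·M2+t = (-0.17806, +0.08339, +1.33214); u = 782.5·(-0.17806)/1.33214 + 310.6 = 206.0048, v = 656.3·(+0.08339)/1.33214 + 250.7 = 291.7859
M3: Pc = R·M3+t = (-0.35333, +0.06106, +1.37579); u = 782.5·(-0.35333)/1.37579 + 310.6 = 109.6363, v = 656.3·(+0.06106)/1.37579 + 250.7 = 279.8278

c0=(93.62, 366.50) c1=(190.19, 381.41) c2=(206.00, 291.79) c3=(109.64, 279.83)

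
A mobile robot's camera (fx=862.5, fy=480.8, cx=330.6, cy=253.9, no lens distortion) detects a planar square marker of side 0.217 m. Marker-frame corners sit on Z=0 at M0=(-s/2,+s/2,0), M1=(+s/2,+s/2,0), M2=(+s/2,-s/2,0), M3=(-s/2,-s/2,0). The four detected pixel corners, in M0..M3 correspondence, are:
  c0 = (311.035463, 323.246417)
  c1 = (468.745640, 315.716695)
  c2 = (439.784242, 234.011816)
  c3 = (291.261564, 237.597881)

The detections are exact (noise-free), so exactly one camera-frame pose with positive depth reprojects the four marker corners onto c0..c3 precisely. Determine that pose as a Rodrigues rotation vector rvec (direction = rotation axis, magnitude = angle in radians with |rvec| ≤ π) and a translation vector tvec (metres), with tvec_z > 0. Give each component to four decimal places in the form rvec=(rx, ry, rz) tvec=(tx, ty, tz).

rvec=(-0.3846, -0.2203, -0.0952) tvec=(0.0658, 0.0544, 1.1735)

Intrinsics K: fx=862.5, fy=480.8, cx=330.6, cy=253.9
Marker side s = 0.217 m; corners in marker frame (Z=0):
  M0 = (-0.1085, +0.1085, 0)
  M1 = (+0.1085, +0.1085, 0)
  M2 = (+0.1085, -0.1085, 0)
  M3 = (-0.1085, -0.1085, 0)
Detected image corners:
  c0 = (311.035463, 323.246417) px
  c1 = (468.745640, 315.716695) px
  c2 = (439.784242, 234.011816) px
  c3 = (291.261564, 237.597881) px
Planar DLT: solve 8×8 A·h = b for H (H[2,2]=1):
  H  [+779.20923 -3.52180 +378.93405]
  H  [+29.31503 +299.94788 +276.18653]
  H  [+0.19674 -0.30782 +1.00000]
B = K⁻¹H; ‖b₁‖=0.852153, ‖b₂‖=0.852153; λ = 2/(‖b₁‖+‖b₂‖) = 1.173498, sign → tz>0 ⇒ λ=+1.173498
r₁ = λ·B[:,0] = (+0.97168,-0.05037,+0.23088); r₂ = λ·B[:,1] = (+0.13367,+0.92285,-0.36123)
r₃ = r₁×r₂ = (-0.19487,+0.38186,+0.90344); SVD([r₁ r₂ r₃]) → R = UVᵀ:
  R  [+0.97168 +0.13367 -0.19487]
  R  [-0.05037 +0.92285 +0.38186]
  R  [+0.23088 -0.36123 +0.90344]
t = (+0.06576, +0.05440, +1.17350) m
tr R = 2.797968; θ = arccos((tr R − 1)/2) = 0.453352 rad = 25.975°
axis k = ((R−Rᵀ)₃₂, (R−Rᵀ)₁₃, (R−Rᵀ)₂₁) / (2 sinθ) = (-0.848313, -0.486028, -0.210100)
rvec = θ·k = (-0.384585, -0.220342, -0.095249)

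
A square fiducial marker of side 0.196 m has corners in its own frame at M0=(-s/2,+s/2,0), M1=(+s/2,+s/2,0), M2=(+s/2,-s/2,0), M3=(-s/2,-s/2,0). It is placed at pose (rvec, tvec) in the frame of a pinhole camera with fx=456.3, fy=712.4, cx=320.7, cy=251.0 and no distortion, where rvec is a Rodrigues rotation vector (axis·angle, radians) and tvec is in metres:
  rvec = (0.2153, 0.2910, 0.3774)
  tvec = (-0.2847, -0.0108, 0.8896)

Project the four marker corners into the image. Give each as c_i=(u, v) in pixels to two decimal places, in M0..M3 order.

Intrinsics K: fx=456.3, fy=712.4, cx=320.7, cy=251.0
Marker side s = 0.196 m; corners in marker frame (Z=0):
  M0 = (-0.0980, +0.0980, 0)
  M1 = (+0.0980, +0.0980, 0)
  M2 = (+0.0980, -0.0980, 0)
  M3 = (-0.0980, -0.0980, 0)
rvec = (0.2153, 0.2910, 0.3774), |rvec| = θ = 0.52294 rad = 29.962°
Rodrigues: sinθ=0.49943, 1−cosθ=0.13365; R = I + sinθ·[k]× + (1−cosθ)·[k]×²:
    [+0.88901 -0.32981 +0.31763]
    [+0.39105 +0.90774 -0.15195]
    [-0.23821 +0.25929 +0.93596]
t = (-0.2847, -0.0108, 0.8896) m
M0: Pc = R·M0+t = (-0.40414, +0.03984, +0.93835); u = 456.3·(-0.40414)/0.93835 + 320.7 = 124.1740, v = 712.4·(+0.03984)/0.93835 + 251.0 = 281.2431
M1: Pc = R·M1+t = (-0.22990, +0.11648, +0.89167); u = 456.3·(-0.22990)/0.89167 + 320.7 = 203.0519, v = 712.4·(+0.11648)/0.89167 + 251.0 = 344.0633
M2: Pc = R·M2+t = (-0.16526, -0.06144, +0.84085); u = 456.3·(-0.16526)/0.84085 + 320.7 = 231.0211, v = 712.4·(-0.06144)/0.84085 + 251.0 = 198.9493
M3: Pc = R·M3+t = (-0.33950, -0.13808, +0.88753); u = 456.3·(-0.33950)/0.88753 + 320.7 = 146.1553, v = 712.4·(-0.13808)/0.88753 + 251.0 = 140.1656

c0=(124.17, 281.24) c1=(203.05, 344.06) c2=(231.02, 198.95) c3=(146.16, 140.17)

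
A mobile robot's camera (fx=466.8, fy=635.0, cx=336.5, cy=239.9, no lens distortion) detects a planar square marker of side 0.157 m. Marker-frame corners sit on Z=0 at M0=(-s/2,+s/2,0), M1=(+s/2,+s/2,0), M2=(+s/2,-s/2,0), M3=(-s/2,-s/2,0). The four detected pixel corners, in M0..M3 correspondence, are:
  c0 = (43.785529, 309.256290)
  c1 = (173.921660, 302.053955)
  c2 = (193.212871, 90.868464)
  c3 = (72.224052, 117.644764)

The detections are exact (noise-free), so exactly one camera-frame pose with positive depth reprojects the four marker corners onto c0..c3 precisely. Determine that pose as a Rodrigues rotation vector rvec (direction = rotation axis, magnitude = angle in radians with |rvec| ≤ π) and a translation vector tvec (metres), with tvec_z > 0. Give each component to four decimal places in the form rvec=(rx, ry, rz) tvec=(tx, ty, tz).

Intrinsics K: fx=466.8, fy=635.0, cx=336.5, cy=239.9
Marker side s = 0.157 m; corners in marker frame (Z=0):
  M0 = (-0.0785, +0.0785, 0)
  M1 = (+0.0785, +0.0785, 0)
  M2 = (+0.0785, -0.0785, 0)
  M3 = (-0.0785, -0.0785, 0)
Detected image corners:
  c0 = (43.785529, 309.256290) px
  c1 = (173.921660, 302.053955) px
  c2 = (193.212871, 90.868464) px
  c3 = (72.224052, 117.644764) px
Planar DLT: solve 8×8 A·h = b for H (H[2,2]=1):
  H  [+717.61369 -224.93827 +118.04313]
  H  [-248.20281 +1158.35939 +200.72892]
  H  [-0.66891 -0.59115 +1.00000]
B = K⁻¹H; ‖b₁‖=2.131881, ‖b₂‖=2.131881; λ = 2/(‖b₁‖+‖b₂‖) = 0.469069, sign → tz>0 ⇒ λ=+0.469069
r₁ = λ·B[:,0] = (+0.94729,-0.06481,-0.31377); r₂ = λ·B[:,1] = (-0.02614,+0.96043,-0.27729)
r₃ = r₁×r₂ = (+0.31932,+0.27088,+0.90811); SVD([r₁ r₂ r₃]) → R = UVᵀ:
  R  [+0.94729 -0.02614 +0.31932]
  R  [-0.06481 +0.96043 +0.27088]
  R  [-0.31377 -0.27729 +0.90811]
t = (-0.21952, -0.02894, +0.46907) m
tr R = 2.815824; θ = arccos((tr R − 1)/2) = 0.432521 rad = 24.782°
axis k = ((R−Rᵀ)₃₂, (R−Rᵀ)₁₃, (R−Rᵀ)₂₁) / (2 sinθ) = (-0.653888, +0.755184, -0.046121)
rvec = θ·k = (-0.282820, +0.326633, -0.019948)

rvec=(-0.2828, 0.3266, -0.0199) tvec=(-0.2195, -0.0289, 0.4691)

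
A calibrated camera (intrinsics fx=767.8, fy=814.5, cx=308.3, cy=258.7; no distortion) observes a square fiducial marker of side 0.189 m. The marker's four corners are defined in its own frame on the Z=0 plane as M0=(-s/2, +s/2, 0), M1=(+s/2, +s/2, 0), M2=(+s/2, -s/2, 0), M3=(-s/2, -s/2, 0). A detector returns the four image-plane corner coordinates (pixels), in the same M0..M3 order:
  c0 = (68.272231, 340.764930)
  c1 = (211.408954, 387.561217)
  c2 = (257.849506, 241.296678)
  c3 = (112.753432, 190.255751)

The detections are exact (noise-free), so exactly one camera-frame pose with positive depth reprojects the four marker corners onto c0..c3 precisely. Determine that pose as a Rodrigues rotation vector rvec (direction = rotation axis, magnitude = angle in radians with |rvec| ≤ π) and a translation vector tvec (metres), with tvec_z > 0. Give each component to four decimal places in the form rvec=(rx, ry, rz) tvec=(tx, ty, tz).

rvec=(0.1232, -0.0945, 0.3256) tvec=(-0.1836, 0.0385, 0.9712)

Intrinsics K: fx=767.8, fy=814.5, cx=308.3, cy=258.7
Marker side s = 0.189 m; corners in marker frame (Z=0):
  M0 = (-0.0945, +0.0945, 0)
  M1 = (+0.0945, +0.0945, 0)
  M2 = (+0.0945, -0.0945, 0)
  M3 = (-0.0945, -0.0945, 0)
Detected image corners:
  c0 = (68.272231, 340.764930) px
  c1 = (211.408954, 387.561217) px
  c2 = (257.849506, 241.296678) px
  c3 = (112.753432, 190.255751) px
Planar DLT: solve 8×8 A·h = b for H (H[2,2]=1):
  H  [+781.26284 -222.96701 +163.12544]
  H  [+292.23781 +816.42686 +290.99692]
  H  [+0.11561 +0.10840 +1.00000]
B = K⁻¹H; ‖b₁‖=1.029638, ‖b₂‖=1.029638; λ = 2/(‖b₁‖+‖b₂‖) = 0.971215, sign → tz>0 ⇒ λ=+0.971215
r₁ = λ·B[:,0] = (+0.94316,+0.31280,+0.11228); r₂ = λ·B[:,1] = (-0.32431,+0.94007,+0.10528)
r₃ = r₁×r₂ = (-0.07262,-0.13571,+0.98808); SVD([r₁ r₂ r₃]) → R = UVᵀ:
  R  [+0.94316 -0.32431 -0.07262]
  R  [+0.31280 +0.94007 -0.13571]
  R  [+0.11228 +0.10528 +0.98808]
t = (-0.18364, +0.03851, +0.97121) m
tr R = 2.871313; θ = arccos((tr R − 1)/2) = 0.360682 rad = 20.666°
axis k = ((R−Rᵀ)₃₂, (R−Rᵀ)₁₃, (R−Rᵀ)₂₁) / (2 sinθ) = (+0.341442, -0.261975, +0.902655)
rvec = θ·k = (+0.123152, -0.094489, +0.325571)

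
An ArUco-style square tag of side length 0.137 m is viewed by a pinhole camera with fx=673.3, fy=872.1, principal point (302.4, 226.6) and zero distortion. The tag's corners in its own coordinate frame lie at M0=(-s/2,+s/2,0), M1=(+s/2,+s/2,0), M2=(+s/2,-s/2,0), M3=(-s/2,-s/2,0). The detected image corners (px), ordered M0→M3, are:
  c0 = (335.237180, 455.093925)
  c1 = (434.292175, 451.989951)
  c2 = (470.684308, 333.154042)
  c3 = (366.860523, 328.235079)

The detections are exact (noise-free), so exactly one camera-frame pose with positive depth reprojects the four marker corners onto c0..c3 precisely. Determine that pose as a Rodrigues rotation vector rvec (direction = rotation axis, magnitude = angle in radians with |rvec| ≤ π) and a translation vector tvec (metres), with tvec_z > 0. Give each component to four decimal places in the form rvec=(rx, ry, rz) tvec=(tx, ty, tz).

rvec=(0.4522, -0.3592, 0.1646) tvec=(0.1180, 0.1520, 0.7909)

Intrinsics K: fx=673.3, fy=872.1, cx=302.4, cy=226.6
Marker side s = 0.137 m; corners in marker frame (Z=0):
  M0 = (-0.0685, +0.0685, 0)
  M1 = (+0.0685, +0.0685, 0)
  M2 = (+0.0685, -0.0685, 0)
  M3 = (-0.0685, -0.0685, 0)
Detected image corners:
  c0 = (335.237180, 455.093925) px
  c1 = (434.292175, 451.989951) px
  c2 = (470.684308, 333.154042) px
  c3 = (366.860523, 328.235079) px
Planar DLT: solve 8×8 A·h = b for H (H[2,2]=1):
  H  [+929.87013 -47.22014 +402.82749]
  H  [+191.08796 +1092.48116 +394.24395]
  H  [+0.47300 +0.50172 +1.00000]
B = K⁻¹H; ‖b₁‖=1.264385, ‖b₂‖=1.264385; λ = 2/(‖b₁‖+‖b₂‖) = 0.790898, sign → tz>0 ⇒ λ=+0.790898
r₁ = λ·B[:,0] = (+0.92426,+0.07609,+0.37409); r₂ = λ·B[:,1] = (-0.23369,+0.88766,+0.39681)
r₃ = r₁×r₂ = (-0.30187,-0.45418,+0.83821); SVD([r₁ r₂ r₃]) → R = UVᵀ:
  R  [+0.92426 -0.23369 -0.30187]
  R  [+0.07609 +0.88766 -0.45418]
  R  [+0.37409 +0.39681 +0.83821]
t = (+0.11797, +0.15203, +0.79090) m
tr R = 2.650131; θ = arccos((tr R − 1)/2) = 0.600478 rad = 34.405°
axis k = ((R−Rᵀ)₃₂, (R−Rᵀ)₁₃, (R−Rᵀ)₂₁) / (2 sinθ) = (+0.753037, -0.598156, +0.274125)
rvec = θ·k = (+0.452182, -0.359180, +0.164606)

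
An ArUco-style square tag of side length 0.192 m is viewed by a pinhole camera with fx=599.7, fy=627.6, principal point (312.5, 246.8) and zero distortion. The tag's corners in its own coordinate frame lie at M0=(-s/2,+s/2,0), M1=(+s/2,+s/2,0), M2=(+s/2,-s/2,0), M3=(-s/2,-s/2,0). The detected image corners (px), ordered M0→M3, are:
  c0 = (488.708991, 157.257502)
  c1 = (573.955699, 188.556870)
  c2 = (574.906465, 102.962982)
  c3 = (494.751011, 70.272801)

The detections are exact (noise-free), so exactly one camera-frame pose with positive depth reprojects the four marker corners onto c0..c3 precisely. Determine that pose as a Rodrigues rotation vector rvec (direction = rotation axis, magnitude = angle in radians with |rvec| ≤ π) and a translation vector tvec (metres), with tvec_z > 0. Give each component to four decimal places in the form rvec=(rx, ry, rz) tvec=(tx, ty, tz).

Intrinsics K: fx=599.7, fy=627.6, cx=312.5, cy=246.8
Marker side s = 0.192 m; corners in marker frame (Z=0):
  M0 = (-0.0960, +0.0960, 0)
  M1 = (+0.0960, +0.0960, 0)
  M2 = (+0.0960, -0.0960, 0)
  M3 = (-0.0960, -0.0960, 0)
Detected image corners:
  c0 = (488.708991, 157.257502) px
  c1 = (573.955699, 188.556870) px
  c2 = (574.906465, 102.962982) px
  c3 = (494.751011, 70.272801) px
Planar DLT: solve 8×8 A·h = b for H (H[2,2]=1):
  H  [+536.79604 -184.38023 +533.92569]
  H  [+192.66217 +408.84301 +128.77617]
  H  [+0.19970 -0.31219 +1.00000]
B = K⁻¹H; ‖b₁‖=0.847243, ‖b₂‖=0.847242; λ = 2/(‖b₁‖+‖b₂‖) = 1.180300, sign → tz>0 ⇒ λ=+1.180300
r₁ = λ·B[:,0] = (+0.93367,+0.26964,+0.23571); r₂ = λ·B[:,1] = (-0.17087,+0.91380,-0.36848)
r₃ = r₁×r₂ = (-0.31475,+0.30376,+0.89926); SVD([r₁ r₂ r₃]) → R = UVᵀ:
  R  [+0.93367 -0.17087 -0.31475]
  R  [+0.26964 +0.91380 +0.30376]
  R  [+0.23571 -0.36848 +0.89926]
t = (+0.43580, -0.22196, +1.18030) m
tr R = 2.746720; θ = arccos((tr R − 1)/2) = 0.508738 rad = 29.149°
axis k = ((R−Rᵀ)₃₂, (R−Rᵀ)₁₃, (R−Rᵀ)₂₁) / (2 sinθ) = (-0.690081, -0.565067, +0.452203)
rvec = θ·k = (-0.351071, -0.287471, +0.230053)

rvec=(-0.3511, -0.2875, 0.2301) tvec=(0.4358, -0.2220, 1.1803)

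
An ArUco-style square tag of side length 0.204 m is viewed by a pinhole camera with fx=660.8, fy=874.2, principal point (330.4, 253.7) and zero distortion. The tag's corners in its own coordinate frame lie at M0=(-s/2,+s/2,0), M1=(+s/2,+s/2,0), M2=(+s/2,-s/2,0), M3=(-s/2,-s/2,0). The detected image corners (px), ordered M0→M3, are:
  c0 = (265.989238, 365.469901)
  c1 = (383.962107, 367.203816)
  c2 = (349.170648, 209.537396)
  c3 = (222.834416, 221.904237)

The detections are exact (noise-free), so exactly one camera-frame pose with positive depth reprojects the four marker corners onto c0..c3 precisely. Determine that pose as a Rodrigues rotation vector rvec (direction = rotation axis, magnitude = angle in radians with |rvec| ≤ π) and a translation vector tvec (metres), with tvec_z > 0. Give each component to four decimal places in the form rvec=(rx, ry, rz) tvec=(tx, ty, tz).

Intrinsics K: fx=660.8, fy=874.2, cx=330.4, cy=253.7
Marker side s = 0.204 m; corners in marker frame (Z=0):
  M0 = (-0.1020, +0.1020, 0)
  M1 = (+0.1020, +0.1020, 0)
  M2 = (+0.1020, -0.1020, 0)
  M3 = (-0.1020, -0.1020, 0)
Detected image corners:
  c0 = (265.989238, 365.469901) px
  c1 = (383.962107, 367.203816) px
  c2 = (349.170648, 209.537396) px
  c3 = (222.834416, 221.904237) px
Planar DLT: solve 8×8 A·h = b for H (H[2,2]=1):
  H  [+462.74380 +337.58528 +303.68231]
  H  [-153.04427 +875.47885 +294.81017]
  H  [-0.44210 +0.47667 +1.00000]
B = K⁻¹H; ‖b₁‖=1.022978, ‖b₂‖=1.022978; λ = 2/(‖b₁‖+‖b₂‖) = 0.977539, sign → tz>0 ⇒ λ=+0.977539
r₁ = λ·B[:,0] = (+0.90063,-0.04572,-0.43217); r₂ = λ·B[:,1] = (+0.26642,+0.84374,+0.46596)
r₃ = r₁×r₂ = (+0.34334,-0.53480,+0.77208); SVD([r₁ r₂ r₃]) → R = UVᵀ:
  R  [+0.90063 +0.26642 +0.34334]
  R  [-0.04572 +0.84374 -0.53480]
  R  [-0.43217 +0.46596 +0.77208]
t = (-0.03952, +0.04597, +0.97754) m
tr R = 2.516460; θ = arccos((tr R − 1)/2) = 0.710202 rad = 40.692°
axis k = ((R−Rᵀ)₃₂, (R−Rᵀ)₁₃, (R−Rᵀ)₂₁) / (2 sinθ) = (+0.767465, +0.594725, -0.239373)
rvec = θ·k = (+0.545056, +0.422375, -0.170003)

rvec=(0.5451, 0.4224, -0.1700) tvec=(-0.0395, 0.0460, 0.9775)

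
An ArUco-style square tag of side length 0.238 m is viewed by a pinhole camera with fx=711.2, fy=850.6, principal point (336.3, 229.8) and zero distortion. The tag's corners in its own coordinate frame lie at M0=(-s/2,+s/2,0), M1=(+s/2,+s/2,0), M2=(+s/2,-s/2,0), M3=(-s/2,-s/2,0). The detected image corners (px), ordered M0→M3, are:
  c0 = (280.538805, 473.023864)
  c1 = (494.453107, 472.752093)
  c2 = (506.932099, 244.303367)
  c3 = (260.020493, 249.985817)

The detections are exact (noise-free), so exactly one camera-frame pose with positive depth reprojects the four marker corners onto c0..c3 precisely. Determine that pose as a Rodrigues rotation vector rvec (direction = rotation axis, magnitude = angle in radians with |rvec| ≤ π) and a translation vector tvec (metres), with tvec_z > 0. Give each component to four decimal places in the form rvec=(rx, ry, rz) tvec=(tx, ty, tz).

Intrinsics K: fx=711.2, fy=850.6, cx=336.3, cy=229.8
Marker side s = 0.238 m; corners in marker frame (Z=0):
  M0 = (-0.1190, +0.1190, 0)
  M1 = (+0.1190, +0.1190, 0)
  M2 = (+0.1190, -0.1190, 0)
  M3 = (-0.1190, -0.1190, 0)
Detected image corners:
  c0 = (280.538805, 473.023864) px
  c1 = (494.453107, 472.752093) px
  c2 = (506.932099, 244.303367) px
  c3 = (260.020493, 249.985817) px
Planar DLT: solve 8×8 A·h = b for H (H[2,2]=1):
  H  [+927.39061 +250.23300 +384.35886]
  H  [-45.08433 +1165.58778 +368.13659]
  H  [-0.09275 +0.60334 +1.00000]
B = K⁻¹H; ‖b₁‖=1.351315, ‖b₂‖=1.351315; λ = 2/(‖b₁‖+‖b₂‖) = 0.740020, sign → tz>0 ⇒ λ=+0.740020
r₁ = λ·B[:,0] = (+0.99743,-0.02068,-0.06864); r₂ = λ·B[:,1] = (+0.04925,+0.89344,+0.44648)
r₃ = r₁×r₂ = (+0.05209,-0.44871,+0.89216); SVD([r₁ r₂ r₃]) → R = UVᵀ:
  R  [+0.99743 +0.04925 +0.05209]
  R  [-0.02068 +0.89344 -0.44871]
  R  [-0.06864 +0.44648 +0.89216]
t = (+0.05001, +0.12035, +0.74002) m
tr R = 2.783019; θ = arccos((tr R − 1)/2) = 0.470129 rad = 26.936°
axis k = ((R−Rᵀ)₃₂, (R−Rᵀ)₁₃, (R−Rᵀ)₂₁) / (2 sinθ) = (+0.988072, +0.133252, -0.077183)
rvec = θ·k = (+0.464522, +0.062646, -0.036286)

rvec=(0.4645, 0.0626, -0.0363) tvec=(0.0500, 0.1204, 0.7400)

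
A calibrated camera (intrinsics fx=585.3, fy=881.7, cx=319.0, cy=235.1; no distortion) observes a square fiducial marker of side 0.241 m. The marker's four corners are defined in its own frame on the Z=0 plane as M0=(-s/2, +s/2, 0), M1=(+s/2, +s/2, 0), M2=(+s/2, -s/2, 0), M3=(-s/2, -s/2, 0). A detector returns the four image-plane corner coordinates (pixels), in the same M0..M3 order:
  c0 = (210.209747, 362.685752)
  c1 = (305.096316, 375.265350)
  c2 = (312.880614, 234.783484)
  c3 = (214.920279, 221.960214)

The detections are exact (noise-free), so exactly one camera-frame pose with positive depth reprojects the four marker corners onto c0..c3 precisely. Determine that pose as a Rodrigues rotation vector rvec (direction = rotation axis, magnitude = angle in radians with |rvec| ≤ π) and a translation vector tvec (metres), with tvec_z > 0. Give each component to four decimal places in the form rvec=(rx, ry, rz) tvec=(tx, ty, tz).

Intrinsics K: fx=585.3, fy=881.7, cx=319.0, cy=235.1
Marker side s = 0.241 m; corners in marker frame (Z=0):
  M0 = (-0.1205, +0.1205, 0)
  M1 = (+0.1205, +0.1205, 0)
  M2 = (+0.1205, -0.1205, 0)
  M3 = (-0.1205, -0.1205, 0)
Detected image corners:
  c0 = (210.209747, 362.685752) px
  c1 = (305.096316, 375.265350) px
  c2 = (312.880614, 234.783484) px
  c3 = (214.920279, 221.960214) px
Planar DLT: solve 8×8 A·h = b for H (H[2,2]=1):
  H  [+398.76239 +8.49454 +260.69959]
  H  [+51.28224 +622.83306 +299.78802]
  H  [-0.00473 +0.13197 +1.00000]
B = K⁻¹H; ‖b₁‖=0.686467, ‖b₂‖=0.686467; λ = 2/(‖b₁‖+‖b₂‖) = 1.456734, sign → tz>0 ⇒ λ=+1.456734
r₁ = λ·B[:,0] = (+0.99622,+0.08657,-0.00689); r₂ = λ·B[:,1] = (-0.08363,+0.97778,+0.19224)
r₃ = r₁×r₂ = (+0.02338,-0.19094,+0.98132); SVD([r₁ r₂ r₃]) → R = UVᵀ:
  R  [+0.99622 -0.08363 +0.02338]
  R  [+0.08657 +0.97778 -0.19094]
  R  [-0.00689 +0.19224 +0.98132]
t = (-0.14510, +0.10688, +1.45673) m
tr R = 2.955324; θ = arccos((tr R − 1)/2) = 0.211763 rad = 12.133°
axis k = ((R−Rᵀ)₃₂, (R−Rᵀ)₁₃, (R−Rᵀ)₂₁) / (2 sinθ) = (+0.911530, +0.072007, +0.404879)
rvec = θ·k = (+0.193028, +0.015248, +0.085738)

rvec=(0.1930, 0.0152, 0.0857) tvec=(-0.1451, 0.1069, 1.4567)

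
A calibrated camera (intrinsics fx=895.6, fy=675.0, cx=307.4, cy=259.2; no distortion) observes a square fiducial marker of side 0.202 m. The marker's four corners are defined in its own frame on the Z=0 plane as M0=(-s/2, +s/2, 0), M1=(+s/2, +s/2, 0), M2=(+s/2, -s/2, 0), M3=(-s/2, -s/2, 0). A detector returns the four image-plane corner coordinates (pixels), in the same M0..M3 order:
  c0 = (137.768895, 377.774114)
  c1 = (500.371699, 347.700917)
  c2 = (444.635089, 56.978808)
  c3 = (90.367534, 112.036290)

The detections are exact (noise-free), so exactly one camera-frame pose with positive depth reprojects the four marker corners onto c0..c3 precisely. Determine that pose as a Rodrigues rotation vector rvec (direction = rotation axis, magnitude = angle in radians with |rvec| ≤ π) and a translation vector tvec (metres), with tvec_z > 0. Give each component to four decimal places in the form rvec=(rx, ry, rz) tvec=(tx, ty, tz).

Intrinsics K: fx=895.6, fy=675.0, cx=307.4, cy=259.2
Marker side s = 0.202 m; corners in marker frame (Z=0):
  M0 = (-0.1010, +0.1010, 0)
  M1 = (+0.1010, +0.1010, 0)
  M2 = (+0.1010, -0.1010, 0)
  M3 = (-0.1010, -0.1010, 0)
Detected image corners:
  c0 = (137.768895, 377.774114) px
  c1 = (500.371699, 347.700917) px
  c2 = (444.635089, 56.978808) px
  c3 = (90.367534, 112.036290) px
Planar DLT: solve 8×8 A·h = b for H (H[2,2]=1):
  H  [+1641.70351 +239.66711 +284.97017]
  H  [-312.15423 +1363.35652 +223.89115]
  H  [-0.45220 -0.05006 +1.00000]
B = K⁻¹H; ‖b₁‖=2.059412, ‖b₂‖=2.059412; λ = 2/(‖b₁‖+‖b₂‖) = 0.485575, sign → tz>0 ⇒ λ=+0.485575
r₁ = λ·B[:,0] = (+0.96546,-0.14024,-0.21958); r₂ = λ·B[:,1] = (+0.13829,+0.99009,-0.02431)
r₃ = r₁×r₂ = (+0.22081,-0.00689,+0.97529); SVD([r₁ r₂ r₃]) → R = UVᵀ:
  R  [+0.96546 +0.13829 +0.22081]
  R  [-0.14024 +0.99009 -0.00689]
  R  [-0.21958 -0.02431 +0.97529]
t = (-0.01216, -0.02540, +0.48558) m
tr R = 2.930850; θ = arccos((tr R − 1)/2) = 0.263728 rad = 15.111°
axis k = ((R−Rᵀ)₃₂, (R−Rᵀ)₁₃, (R−Rᵀ)₂₁) / (2 sinθ) = (-0.033401, +0.844685, -0.534221)
rvec = θ·k = (-0.008809, +0.222767, -0.140889)

rvec=(-0.0088, 0.2228, -0.1409) tvec=(-0.0122, -0.0254, 0.4856)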